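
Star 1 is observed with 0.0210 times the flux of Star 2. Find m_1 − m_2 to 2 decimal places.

m_1 − m_2 = −2.5 log₁₀(F_1/F_2) = −2.5 log₁₀(0.0210) = −2.5 × (-1.678) = 4.194.

4.19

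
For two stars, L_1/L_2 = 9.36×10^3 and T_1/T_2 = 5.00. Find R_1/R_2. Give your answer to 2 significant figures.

3.9

L ∝ R²T⁴ gives R ∝ √L / T², so
R_1/R_2 = √(9.36×10^3) / (5.00)² = 96.75 / 25.00 = 3.870.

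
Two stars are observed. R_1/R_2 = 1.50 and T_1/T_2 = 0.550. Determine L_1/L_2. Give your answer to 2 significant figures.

0.21

From the Stefan–Boltzmann law, L ∝ R²T⁴, so
L_1/L_2 = (R_1/R_2)² (T_1/T_2)⁴ = (1.50)² × (0.550)⁴ = 2.250 × 0.09151 = 0.2059.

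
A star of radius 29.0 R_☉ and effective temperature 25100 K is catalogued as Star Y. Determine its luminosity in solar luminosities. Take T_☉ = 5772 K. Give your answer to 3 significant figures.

3.01×10^5 solar luminosities

L/L_☉ = (R/R_☉)² (T/T_☉)⁴ = (29.0)² × (25100/5772)⁴
       = 841.0 × (4.349)⁴ = 841.0 × 357.6 = 3.007×10^5.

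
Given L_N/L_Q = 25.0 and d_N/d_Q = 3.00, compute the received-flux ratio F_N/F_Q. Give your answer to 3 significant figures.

2.78

F = L/(4πd²), so F_N/F_Q = (L_N/L_Q) / (d_N/d_Q)²
= 25.0 / (3.00)² = 25.0 / 9.000 = 2.778.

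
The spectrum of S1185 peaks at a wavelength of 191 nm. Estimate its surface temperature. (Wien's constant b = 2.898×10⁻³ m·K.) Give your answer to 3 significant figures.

T = b/λ_max = 2.898×10⁻³ / (191×10⁻⁹) = 1.517×10^4 K.

1.52×10^4 K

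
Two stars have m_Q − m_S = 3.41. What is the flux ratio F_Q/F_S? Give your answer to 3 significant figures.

0.0433

F_Q/F_S = 10^(−(m_Q − m_S)/2.5) = 10^(-3.41/2.5) = 10^-1.364 = 0.04325.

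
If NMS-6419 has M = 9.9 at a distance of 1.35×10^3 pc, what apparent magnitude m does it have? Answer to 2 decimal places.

20.55

m = M + 5 log₁₀(d/10 pc) = 9.9 + 5 log₁₀(1.35×10^3/10)
  = 9.9 + 5 × 2.130 = 9.9 + 10.65 = 20.55.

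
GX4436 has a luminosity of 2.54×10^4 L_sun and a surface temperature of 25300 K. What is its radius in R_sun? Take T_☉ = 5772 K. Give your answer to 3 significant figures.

R/R_☉ = √(L/L_☉) / (T/T_☉)² = √(2.54×10^4) / (4.383)²
       = 159.4 / 19.21 = 8.295.

8.30 R_sun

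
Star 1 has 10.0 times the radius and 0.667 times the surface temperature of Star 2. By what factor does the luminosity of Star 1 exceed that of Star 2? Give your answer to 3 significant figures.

19.8

From the Stefan–Boltzmann law, L ∝ R²T⁴, so
L_1/L_2 = (R_1/R_2)² (T_1/T_2)⁴ = (10.0)² × (0.667)⁴ = 100.0 × 0.1979 = 19.79.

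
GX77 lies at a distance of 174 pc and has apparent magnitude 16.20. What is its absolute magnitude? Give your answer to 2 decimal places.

M = m − 5 log₁₀(d/10 pc) = 16.20 − 5 log₁₀(174/10)
  = 16.20 − 5 × 1.241 = 16.20 − 6.20 = 10.00.

10.00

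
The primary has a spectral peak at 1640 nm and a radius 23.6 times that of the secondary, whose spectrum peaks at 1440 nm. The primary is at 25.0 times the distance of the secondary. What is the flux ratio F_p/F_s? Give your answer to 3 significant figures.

0.530

Wien's law: T_p/T_s = λ_s/λ_p = 1440/1640 = 0.8780.
L_p/L_s = (R_p/R_s)²(T_p/T_s)⁴ = (23.6)²(0.8780)⁴ = 331.1.
F_p/F_s = (L_p/L_s)/(d_p/d_s)² = 331.1/(25.0)² = 0.5297.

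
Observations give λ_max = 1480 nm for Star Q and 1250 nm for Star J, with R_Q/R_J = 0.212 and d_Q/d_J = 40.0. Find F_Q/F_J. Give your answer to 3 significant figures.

1.43×10^-5

Wien's law: T_Q/T_J = λ_J/λ_Q = 1250/1480 = 0.8446.
L_Q/L_J = (R_Q/R_J)²(T_Q/T_J)⁴ = (0.212)²(0.8446)⁴ = 0.02287.
F_Q/F_J = (L_Q/L_J)/(d_Q/d_J)² = 0.02287/(40.0)² = 1.429×10^-5.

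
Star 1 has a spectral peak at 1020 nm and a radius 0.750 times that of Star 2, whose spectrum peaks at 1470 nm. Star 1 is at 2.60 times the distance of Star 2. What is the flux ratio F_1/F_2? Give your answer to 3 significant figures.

Wien's law: T_1/T_2 = λ_2/λ_1 = 1470/1020 = 1.441.
L_1/L_2 = (R_1/R_2)²(T_1/T_2)⁴ = (0.750)²(1.441)⁴ = 2.427.
F_1/F_2 = (L_1/L_2)/(d_1/d_2)² = 2.427/(2.60)² = 0.3590.

0.359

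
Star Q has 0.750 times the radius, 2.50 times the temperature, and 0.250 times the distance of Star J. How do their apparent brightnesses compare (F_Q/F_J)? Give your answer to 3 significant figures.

352

L_Q/L_J = (R_Q/R_J)²(T_Q/T_J)⁴ = (0.750)² × (2.50)⁴ = 21.97.
F_Q/F_J = (L_Q/L_J)/(d_Q/d_J)² = 21.97 / (0.250)² = 351.6.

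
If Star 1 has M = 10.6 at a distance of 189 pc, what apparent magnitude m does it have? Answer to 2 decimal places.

16.98

m = M + 5 log₁₀(d/10 pc) = 10.6 + 5 log₁₀(189/10)
  = 10.6 + 5 × 1.276 = 10.6 + 6.38 = 16.98.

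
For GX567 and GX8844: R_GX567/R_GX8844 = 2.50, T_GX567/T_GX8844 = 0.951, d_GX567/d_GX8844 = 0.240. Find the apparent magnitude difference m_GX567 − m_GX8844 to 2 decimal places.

-4.87

L_GX567/L_GX8844 = (2.50)²(0.951)⁴ = 5.112.
F_GX567/F_GX8844 = (L_GX567/L_GX8844)/(d_GX567/d_GX8844)² = 5.112/0.05760 = 88.75.
m_GX567 − m_GX8844 = −2.5 log₁₀(88.75) = -4.87.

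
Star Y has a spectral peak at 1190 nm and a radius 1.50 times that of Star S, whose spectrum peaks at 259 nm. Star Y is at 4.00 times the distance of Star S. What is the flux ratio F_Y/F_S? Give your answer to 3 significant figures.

3.16×10^-4

Wien's law: T_Y/T_S = λ_S/λ_Y = 259/1190 = 0.2176.
L_Y/L_S = (R_Y/R_S)²(T_Y/T_S)⁴ = (1.50)²(0.2176)⁴ = 0.005049.
F_Y/F_S = (L_Y/L_S)/(d_Y/d_S)² = 0.005049/(4.00)² = 3.156×10^-4.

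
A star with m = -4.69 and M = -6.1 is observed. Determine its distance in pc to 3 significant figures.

m − M = 5 log₁₀(d/10 pc)
-4.69 − (-6.1) = 1.41 = 5 log₁₀(d/10)
d = 10 × 10^(1.41/5) = 10 × 10^0.282 = 19.14 pc.

19.1 pc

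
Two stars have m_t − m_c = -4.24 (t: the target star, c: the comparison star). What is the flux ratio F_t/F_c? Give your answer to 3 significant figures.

49.7

F_t/F_c = 10^(−(m_t − m_c)/2.5) = 10^(4.24/2.5) = 10^1.696 = 49.66.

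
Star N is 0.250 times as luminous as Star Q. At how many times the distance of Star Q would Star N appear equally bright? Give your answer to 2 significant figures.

0.50

Equal flux requires L_N/d_N² = L_Q/d_Q², so d_N/d_Q = √(L_N/L_Q)
= √(0.250) = 0.5000.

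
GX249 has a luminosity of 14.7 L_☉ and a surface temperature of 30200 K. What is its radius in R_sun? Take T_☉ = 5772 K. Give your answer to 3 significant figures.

R/R_☉ = √(L/L_☉) / (T/T_☉)² = √(14.7) / (5.232)²
       = 3.834 / 27.38 = 0.1401.

0.140 R_sun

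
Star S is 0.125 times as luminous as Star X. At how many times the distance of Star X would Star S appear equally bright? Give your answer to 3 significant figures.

Equal flux requires L_S/d_S² = L_X/d_X², so d_S/d_X = √(L_S/L_X)
= √(0.125) = 0.3536.

0.354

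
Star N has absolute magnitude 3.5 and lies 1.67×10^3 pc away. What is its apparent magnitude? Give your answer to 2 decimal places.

m = M + 5 log₁₀(d/10 pc) = 3.5 + 5 log₁₀(1.67×10^3/10)
  = 3.5 + 5 × 2.223 = 3.5 + 11.11 = 14.61.

14.61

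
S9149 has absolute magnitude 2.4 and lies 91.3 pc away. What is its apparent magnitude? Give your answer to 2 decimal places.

7.20

m = M + 5 log₁₀(d/10 pc) = 2.4 + 5 log₁₀(91.3/10)
  = 2.4 + 5 × 0.960 = 2.4 + 4.80 = 7.20.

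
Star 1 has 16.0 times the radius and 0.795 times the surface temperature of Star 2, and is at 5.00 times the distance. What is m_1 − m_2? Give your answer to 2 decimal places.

L_1/L_2 = (16.0)²(0.795)⁴ = 102.3.
F_1/F_2 = (L_1/L_2)/(d_1/d_2)² = 102.3/25.00 = 4.090.
m_1 − m_2 = −2.5 log₁₀(4.090) = -1.53.

-1.53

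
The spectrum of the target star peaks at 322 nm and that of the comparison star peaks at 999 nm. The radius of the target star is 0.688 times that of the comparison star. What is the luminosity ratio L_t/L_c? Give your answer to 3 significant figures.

Wien's law gives T ∝ 1/λ_max, so T_t/T_c = λ_c/λ_t = 999/322 = 3.102.
Then L ∝ R²T⁴ gives L_t/L_c = (0.688)² × (3.102)⁴ = 0.4733 × 92.65 = 43.85.

43.9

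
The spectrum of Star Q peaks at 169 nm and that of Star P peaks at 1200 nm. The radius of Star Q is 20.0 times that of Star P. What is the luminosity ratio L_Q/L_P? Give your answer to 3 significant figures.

1.02×10^6

Wien's law gives T ∝ 1/λ_max, so T_Q/T_P = λ_P/λ_Q = 1200/169 = 7.101.
Then L ∝ R²T⁴ gives L_Q/L_P = (20.0)² × (7.101)⁴ = 400.0 × 2542 = 1.017×10^6.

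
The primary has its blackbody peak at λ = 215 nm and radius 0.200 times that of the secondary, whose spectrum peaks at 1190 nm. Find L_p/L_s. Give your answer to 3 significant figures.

37.5

Wien's law gives T ∝ 1/λ_max, so T_p/T_s = λ_s/λ_p = 1190/215 = 5.535.
Then L ∝ R²T⁴ gives L_p/L_s = (0.200)² × (5.535)⁴ = 0.04000 × 938.5 = 37.54.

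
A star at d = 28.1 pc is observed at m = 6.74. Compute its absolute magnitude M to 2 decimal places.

4.50

M = m − 5 log₁₀(d/10 pc) = 6.74 − 5 log₁₀(28.1/10)
  = 6.74 − 5 × 0.449 = 6.74 − 2.24 = 4.50.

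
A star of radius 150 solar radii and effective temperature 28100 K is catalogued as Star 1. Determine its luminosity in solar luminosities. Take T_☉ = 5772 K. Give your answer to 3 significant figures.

L/L_☉ = (R/R_☉)² (T/T_☉)⁴ = (150)² × (28100/5772)⁴
       = 2.250×10^4 × (4.868)⁴ = 2.250×10^4 × 561.7 = 1.264×10^7.

1.26×10^7 solar luminosities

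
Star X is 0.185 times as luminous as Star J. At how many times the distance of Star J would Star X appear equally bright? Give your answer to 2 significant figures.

0.43

Equal flux requires L_X/d_X² = L_J/d_J², so d_X/d_J = √(L_X/L_J)
= √(0.185) = 0.4301.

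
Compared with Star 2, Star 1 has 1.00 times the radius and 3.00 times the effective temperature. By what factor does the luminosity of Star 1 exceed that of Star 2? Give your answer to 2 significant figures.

81

From the Stefan–Boltzmann law, L ∝ R²T⁴, so
L_1/L_2 = (R_1/R_2)² (T_1/T_2)⁴ = (1.00)² × (3.00)⁴ = 1.000 × 81.00 = 81.00.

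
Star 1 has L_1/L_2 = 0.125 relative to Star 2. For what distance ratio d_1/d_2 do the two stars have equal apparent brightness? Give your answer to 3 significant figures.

0.354

Equal flux requires L_1/d_1² = L_2/d_2², so d_1/d_2 = √(L_1/L_2)
= √(0.125) = 0.3536.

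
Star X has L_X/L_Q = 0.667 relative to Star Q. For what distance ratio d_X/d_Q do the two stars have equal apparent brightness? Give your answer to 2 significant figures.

0.82

Equal flux requires L_X/d_X² = L_Q/d_Q², so d_X/d_Q = √(L_X/L_Q)
= √(0.667) = 0.8167.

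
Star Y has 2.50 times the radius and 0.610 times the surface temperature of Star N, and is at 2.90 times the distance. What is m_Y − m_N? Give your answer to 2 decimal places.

2.47

L_Y/L_N = (2.50)²(0.610)⁴ = 0.8654.
F_Y/F_N = (L_Y/L_N)/(d_Y/d_N)² = 0.8654/8.410 = 0.1029.
m_Y − m_N = −2.5 log₁₀(0.1029) = 2.47.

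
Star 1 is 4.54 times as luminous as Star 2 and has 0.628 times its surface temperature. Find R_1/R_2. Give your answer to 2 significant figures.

L ∝ R²T⁴ gives R ∝ √L / T², so
R_1/R_2 = √(4.54) / (0.628)² = 2.131 / 0.3944 = 5.403.

5.4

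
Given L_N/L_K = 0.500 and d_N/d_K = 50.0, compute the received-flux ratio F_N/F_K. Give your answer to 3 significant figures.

F = L/(4πd²), so F_N/F_K = (L_N/L_K) / (d_N/d_K)²
= 0.500 / (50.0)² = 0.500 / 2500 = 2.000×10^-4.

2.00×10^-4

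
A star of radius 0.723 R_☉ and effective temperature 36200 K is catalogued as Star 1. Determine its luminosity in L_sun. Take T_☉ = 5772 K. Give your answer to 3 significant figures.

L/L_☉ = (R/R_☉)² (T/T_☉)⁴ = (0.723)² × (36200/5772)⁴
       = 0.5227 × (6.272)⁴ = 0.5227 × 1547 = 808.7.

809 L_sun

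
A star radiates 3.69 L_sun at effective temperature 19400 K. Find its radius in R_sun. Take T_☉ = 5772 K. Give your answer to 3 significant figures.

R/R_☉ = √(L/L_☉) / (T/T_☉)² = √(3.69) / (3.361)²
       = 1.921 / 11.30 = 0.1700.

0.170 R_sun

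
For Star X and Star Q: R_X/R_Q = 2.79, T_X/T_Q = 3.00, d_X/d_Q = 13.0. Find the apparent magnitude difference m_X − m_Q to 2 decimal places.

-1.43

L_X/L_Q = (2.79)²(3.00)⁴ = 630.5.
F_X/F_Q = (L_X/L_Q)/(d_X/d_Q)² = 630.5/169.0 = 3.731.
m_X − m_Q = −2.5 log₁₀(3.731) = -1.43.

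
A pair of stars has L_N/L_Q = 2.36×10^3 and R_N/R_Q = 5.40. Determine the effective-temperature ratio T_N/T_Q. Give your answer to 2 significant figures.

3.0

L ∝ R²T⁴ gives T ∝ (L/R²)^(1/4), so
T_N/T_Q = (2.36×10^3 / 5.40²)^(1/4) = (80.93)^(1/4) = 2.999.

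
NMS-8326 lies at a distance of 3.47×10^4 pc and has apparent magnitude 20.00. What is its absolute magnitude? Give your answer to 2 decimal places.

M = m − 5 log₁₀(d/10 pc) = 20.00 − 5 log₁₀(3.47×10^4/10)
  = 20.00 − 5 × 3.540 = 20.00 − 17.70 = 2.30.

2.30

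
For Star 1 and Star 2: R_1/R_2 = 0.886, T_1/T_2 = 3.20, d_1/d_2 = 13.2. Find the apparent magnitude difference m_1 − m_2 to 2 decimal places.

0.81

L_1/L_2 = (0.886)²(3.20)⁴ = 82.31.
F_1/F_2 = (L_1/L_2)/(d_1/d_2)² = 82.31/174.2 = 0.4724.
m_1 − m_2 = −2.5 log₁₀(0.4724) = 0.81.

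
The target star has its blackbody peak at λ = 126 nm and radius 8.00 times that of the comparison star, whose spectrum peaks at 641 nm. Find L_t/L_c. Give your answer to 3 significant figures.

Wien's law gives T ∝ 1/λ_max, so T_t/T_c = λ_c/λ_t = 641/126 = 5.087.
Then L ∝ R²T⁴ gives L_t/L_c = (8.00)² × (5.087)⁴ = 64.00 × 669.8 = 4.287×10^4.

4.29×10^4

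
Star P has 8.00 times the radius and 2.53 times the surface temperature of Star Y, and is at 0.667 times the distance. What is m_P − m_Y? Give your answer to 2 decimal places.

L_P/L_Y = (8.00)²(2.53)⁴ = 2622.
F_P/F_Y = (L_P/L_Y)/(d_P/d_Y)² = 2622/0.4449 = 5894.
m_P − m_Y = −2.5 log₁₀(5894) = -9.43.

-9.43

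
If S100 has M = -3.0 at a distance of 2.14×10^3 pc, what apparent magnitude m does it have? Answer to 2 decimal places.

8.65

m = M + 5 log₁₀(d/10 pc) = -3.0 + 5 log₁₀(2.14×10^3/10)
  = -3.0 + 5 × 2.330 = -3.0 + 11.65 = 8.65.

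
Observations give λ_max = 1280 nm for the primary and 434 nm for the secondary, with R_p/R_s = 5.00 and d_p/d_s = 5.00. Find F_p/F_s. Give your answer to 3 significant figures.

Wien's law: T_p/T_s = λ_s/λ_p = 434/1280 = 0.3391.
L_p/L_s = (R_p/R_s)²(T_p/T_s)⁴ = (5.00)²(0.3391)⁴ = 0.3304.
F_p/F_s = (L_p/L_s)/(d_p/d_s)² = 0.3304/(5.00)² = 0.01322.

0.0132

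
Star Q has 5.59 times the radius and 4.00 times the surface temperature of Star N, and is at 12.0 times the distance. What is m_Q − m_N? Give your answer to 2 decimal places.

L_Q/L_N = (5.59)²(4.00)⁴ = 8000.
F_Q/F_N = (L_Q/L_N)/(d_Q/d_N)² = 8000/144.0 = 55.55.
m_Q − m_N = −2.5 log₁₀(55.55) = -4.36.

-4.36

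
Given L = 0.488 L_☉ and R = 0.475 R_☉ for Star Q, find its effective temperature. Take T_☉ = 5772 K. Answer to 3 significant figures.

T/T_☉ = (L/L_☉)^(1/4) / (R/R_☉)^(1/2)
T = 5772 × (0.488)^(1/4) / √(0.475) = 5772 × 0.8358 / 0.6892 = 7000 K.

7.00×10^3 K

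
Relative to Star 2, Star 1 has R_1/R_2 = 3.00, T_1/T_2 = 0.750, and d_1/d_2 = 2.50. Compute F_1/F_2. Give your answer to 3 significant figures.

L_1/L_2 = (R_1/R_2)²(T_1/T_2)⁴ = (3.00)² × (0.750)⁴ = 2.848.
F_1/F_2 = (L_1/L_2)/(d_1/d_2)² = 2.848 / (2.50)² = 0.4556.

0.456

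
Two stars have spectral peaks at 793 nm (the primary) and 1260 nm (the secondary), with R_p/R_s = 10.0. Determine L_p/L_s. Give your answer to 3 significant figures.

Wien's law gives T ∝ 1/λ_max, so T_p/T_s = λ_s/λ_p = 1260/793 = 1.589.
Then L ∝ R²T⁴ gives L_p/L_s = (10.0)² × (1.589)⁴ = 100.0 × 6.374 = 637.4.

637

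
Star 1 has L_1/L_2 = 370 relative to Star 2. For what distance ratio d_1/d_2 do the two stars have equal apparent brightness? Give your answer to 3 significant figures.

Equal flux requires L_1/d_1² = L_2/d_2², so d_1/d_2 = √(L_1/L_2)
= √(370) = 19.24.

19.2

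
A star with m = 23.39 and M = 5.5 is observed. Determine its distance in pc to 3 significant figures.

m − M = 5 log₁₀(d/10 pc)
23.39 − (5.5) = 17.89 = 5 log₁₀(d/10)
d = 10 × 10^(17.89/5) = 10 × 10^3.578 = 3.784×10^4 pc.

3.78×10^4 pc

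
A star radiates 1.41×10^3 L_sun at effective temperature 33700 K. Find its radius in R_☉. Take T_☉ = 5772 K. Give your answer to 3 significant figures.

R/R_☉ = √(L/L_☉) / (T/T_☉)² = √(1.41×10^3) / (5.839)²
       = 37.55 / 34.09 = 1.102.

1.10 R_☉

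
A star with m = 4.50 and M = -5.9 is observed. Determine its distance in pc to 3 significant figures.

1.20×10^3 pc

m − M = 5 log₁₀(d/10 pc)
4.50 − (-5.9) = 10.40 = 5 log₁₀(d/10)
d = 10 × 10^(10.40/5) = 10 × 10^2.080 = 1202 pc.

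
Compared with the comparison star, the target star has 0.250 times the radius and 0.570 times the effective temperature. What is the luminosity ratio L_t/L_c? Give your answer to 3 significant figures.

From the Stefan–Boltzmann law, L ∝ R²T⁴, so
L_t/L_c = (R_t/R_c)² (T_t/T_c)⁴ = (0.250)² × (0.570)⁴ = 0.06250 × 0.1056 = 0.006598.

0.00660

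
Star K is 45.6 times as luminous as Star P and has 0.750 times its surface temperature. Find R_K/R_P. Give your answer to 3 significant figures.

12.0

L ∝ R²T⁴ gives R ∝ √L / T², so
R_K/R_P = √(45.6) / (0.750)² = 6.753 / 0.5625 = 12.00.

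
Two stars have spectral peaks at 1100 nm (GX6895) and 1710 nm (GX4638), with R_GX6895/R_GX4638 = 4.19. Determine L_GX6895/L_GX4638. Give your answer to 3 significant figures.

Wien's law gives T ∝ 1/λ_max, so T_GX6895/T_GX4638 = λ_GX4638/λ_GX6895 = 1710/1100 = 1.555.
Then L ∝ R²T⁴ gives L_GX6895/L_GX4638 = (4.19)² × (1.555)⁴ = 17.56 × 5.840 = 102.5.

103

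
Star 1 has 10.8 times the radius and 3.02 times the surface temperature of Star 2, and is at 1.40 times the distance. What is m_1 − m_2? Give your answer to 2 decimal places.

L_1/L_2 = (10.8)²(3.02)⁴ = 9702.
F_1/F_2 = (L_1/L_2)/(d_1/d_2)² = 9702/1.960 = 4950.
m_1 − m_2 = −2.5 log₁₀(4950) = -9.24.

-9.24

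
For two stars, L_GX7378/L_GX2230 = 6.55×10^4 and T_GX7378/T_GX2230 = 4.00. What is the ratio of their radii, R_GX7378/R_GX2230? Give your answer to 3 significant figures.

L ∝ R²T⁴ gives R ∝ √L / T², so
R_GX7378/R_GX2230 = √(6.55×10^4) / (4.00)² = 255.9 / 16.00 = 16.00.

16.0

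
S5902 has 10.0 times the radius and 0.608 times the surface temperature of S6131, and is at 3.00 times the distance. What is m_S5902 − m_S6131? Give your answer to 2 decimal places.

L_S5902/L_S6131 = (10.0)²(0.608)⁴ = 13.67.
F_S5902/F_S6131 = (L_S5902/L_S6131)/(d_S5902/d_S6131)² = 13.67/9.000 = 1.518.
m_S5902 − m_S6131 = −2.5 log₁₀(1.518) = -0.45.

-0.45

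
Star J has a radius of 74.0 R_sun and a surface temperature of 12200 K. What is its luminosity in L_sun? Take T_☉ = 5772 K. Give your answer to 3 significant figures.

L/L_☉ = (R/R_☉)² (T/T_☉)⁴ = (74.0)² × (12200/5772)⁴
       = 5476 × (2.114)⁴ = 5476 × 19.96 = 1.093×10^5.

1.09×10^5 L_sun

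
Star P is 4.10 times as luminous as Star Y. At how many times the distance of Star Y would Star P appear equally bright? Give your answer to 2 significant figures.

2.0

Equal flux requires L_P/d_P² = L_Y/d_Y², so d_P/d_Y = √(L_P/L_Y)
= √(4.10) = 2.025.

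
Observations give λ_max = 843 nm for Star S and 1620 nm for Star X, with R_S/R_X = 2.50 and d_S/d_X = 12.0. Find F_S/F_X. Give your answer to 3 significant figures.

Wien's law: T_S/T_X = λ_X/λ_S = 1620/843 = 1.922.
L_S/L_X = (R_S/R_X)²(T_S/T_X)⁴ = (2.50)²(1.922)⁴ = 85.24.
F_S/F_X = (L_S/L_X)/(d_S/d_X)² = 85.24/(12.0)² = 0.5919.

0.592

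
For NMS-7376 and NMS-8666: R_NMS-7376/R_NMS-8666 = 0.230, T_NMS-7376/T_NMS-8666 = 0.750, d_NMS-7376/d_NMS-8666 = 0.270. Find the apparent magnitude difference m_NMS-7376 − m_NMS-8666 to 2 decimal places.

1.60

L_NMS-7376/L_NMS-8666 = (0.230)²(0.750)⁴ = 0.01674.
F_NMS-7376/F_NMS-8666 = (L_NMS-7376/L_NMS-8666)/(d_NMS-7376/d_NMS-8666)² = 0.01674/0.07290 = 0.2296.
m_NMS-7376 − m_NMS-8666 = −2.5 log₁₀(0.2296) = 1.60.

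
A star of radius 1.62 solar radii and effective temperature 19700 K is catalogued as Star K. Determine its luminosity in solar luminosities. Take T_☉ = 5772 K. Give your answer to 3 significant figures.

356 solar luminosities

L/L_☉ = (R/R_☉)² (T/T_☉)⁴ = (1.62)² × (19700/5772)⁴
       = 2.624 × (3.413)⁴ = 2.624 × 135.7 = 356.1.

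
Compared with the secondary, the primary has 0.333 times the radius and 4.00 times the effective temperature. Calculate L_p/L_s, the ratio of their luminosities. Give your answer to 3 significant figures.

28.4

From the Stefan–Boltzmann law, L ∝ R²T⁴, so
L_p/L_s = (R_p/R_s)² (T_p/T_s)⁴ = (0.333)² × (4.00)⁴ = 0.1109 × 256.0 = 28.39.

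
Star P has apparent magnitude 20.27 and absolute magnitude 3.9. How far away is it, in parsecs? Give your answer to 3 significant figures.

m − M = 5 log₁₀(d/10 pc)
20.27 − (3.9) = 16.37 = 5 log₁₀(d/10)
d = 10 × 10^(16.37/5) = 10 × 10^3.274 = 1.879×10^4 pc.

1.88×10^4 pc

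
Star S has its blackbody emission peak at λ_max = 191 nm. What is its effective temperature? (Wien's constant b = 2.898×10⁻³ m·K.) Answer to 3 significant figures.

T = b/λ_max = 2.898×10⁻³ / (191×10⁻⁹) = 1.517×10^4 K.

1.52×10^4 K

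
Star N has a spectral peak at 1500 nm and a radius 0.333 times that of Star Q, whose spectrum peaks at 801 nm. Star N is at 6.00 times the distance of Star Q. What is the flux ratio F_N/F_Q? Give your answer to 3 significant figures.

Wien's law: T_N/T_Q = λ_Q/λ_N = 801/1500 = 0.5340.
L_N/L_Q = (R_N/R_Q)²(T_N/T_Q)⁴ = (0.333)²(0.5340)⁴ = 0.009017.
F_N/F_Q = (L_N/L_Q)/(d_N/d_Q)² = 0.009017/(6.00)² = 2.505×10^-4.

2.50×10^-4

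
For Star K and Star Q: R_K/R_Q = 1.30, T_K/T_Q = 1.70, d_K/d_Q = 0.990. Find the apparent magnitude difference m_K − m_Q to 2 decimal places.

L_K/L_Q = (1.30)²(1.70)⁴ = 14.12.
F_K/F_Q = (L_K/L_Q)/(d_K/d_Q)² = 14.12/0.9801 = 14.40.
m_K − m_Q = −2.5 log₁₀(14.40) = -2.90.

-2.90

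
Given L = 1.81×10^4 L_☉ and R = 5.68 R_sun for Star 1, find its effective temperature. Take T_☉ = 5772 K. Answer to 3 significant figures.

T/T_☉ = (L/L_☉)^(1/4) / (R/R_☉)^(1/2)
T = 5772 × (1.81×10^4)^(1/4) / √(5.68) = 5772 × 11.60 / 2.383 = 2.809×10^4 K.

2.81×10^4 K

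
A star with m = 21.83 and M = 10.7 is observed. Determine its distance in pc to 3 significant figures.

m − M = 5 log₁₀(d/10 pc)
21.83 − (10.7) = 11.13 = 5 log₁₀(d/10)
d = 10 × 10^(11.13/5) = 10 × 10^2.226 = 1683 pc.

1.68×10^3 pc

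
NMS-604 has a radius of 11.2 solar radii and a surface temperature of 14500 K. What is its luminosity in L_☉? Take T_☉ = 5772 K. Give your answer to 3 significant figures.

5.00×10^3 L_☉

L/L_☉ = (R/R_☉)² (T/T_☉)⁴ = (11.2)² × (14500/5772)⁴
       = 125.4 × (2.512)⁴ = 125.4 × 39.83 = 4996.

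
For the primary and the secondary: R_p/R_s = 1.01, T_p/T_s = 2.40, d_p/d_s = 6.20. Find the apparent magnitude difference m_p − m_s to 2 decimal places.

0.14

L_p/L_s = (1.01)²(2.40)⁴ = 33.84.
F_p/F_s = (L_p/L_s)/(d_p/d_s)² = 33.84/38.44 = 0.8804.
m_p − m_s = −2.5 log₁₀(0.8804) = 0.14.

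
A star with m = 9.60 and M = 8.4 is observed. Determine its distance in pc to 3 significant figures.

17.4 pc

m − M = 5 log₁₀(d/10 pc)
9.60 − (8.4) = 1.20 = 5 log₁₀(d/10)
d = 10 × 10^(1.20/5) = 10 × 10^0.240 = 17.38 pc.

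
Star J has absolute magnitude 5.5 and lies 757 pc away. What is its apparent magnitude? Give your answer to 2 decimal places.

m = M + 5 log₁₀(d/10 pc) = 5.5 + 5 log₁₀(757/10)
  = 5.5 + 5 × 1.879 = 5.5 + 9.40 = 14.90.

14.90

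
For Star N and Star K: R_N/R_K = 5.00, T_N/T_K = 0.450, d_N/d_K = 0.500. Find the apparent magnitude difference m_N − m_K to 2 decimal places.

L_N/L_K = (5.00)²(0.450)⁴ = 1.025.
F_N/F_K = (L_N/L_K)/(d_N/d_K)² = 1.025/0.2500 = 4.101.
m_N − m_K = −2.5 log₁₀(4.101) = -1.53.

-1.53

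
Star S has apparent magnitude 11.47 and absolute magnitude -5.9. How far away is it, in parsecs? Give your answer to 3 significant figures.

2.98×10^4 pc

m − M = 5 log₁₀(d/10 pc)
11.47 − (-5.9) = 17.37 = 5 log₁₀(d/10)
d = 10 × 10^(17.37/5) = 10 × 10^3.474 = 2.979×10^4 pc.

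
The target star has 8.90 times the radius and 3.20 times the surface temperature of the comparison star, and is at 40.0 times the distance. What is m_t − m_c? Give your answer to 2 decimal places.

-1.79

L_t/L_c = (8.90)²(3.20)⁴ = 8306.
F_t/F_c = (L_t/L_c)/(d_t/d_c)² = 8306/1600 = 5.191.
m_t − m_c = −2.5 log₁₀(5.191) = -1.79.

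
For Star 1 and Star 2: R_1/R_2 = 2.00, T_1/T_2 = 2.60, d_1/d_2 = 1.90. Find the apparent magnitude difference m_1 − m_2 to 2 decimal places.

-4.26

L_1/L_2 = (2.00)²(2.60)⁴ = 182.8.
F_1/F_2 = (L_1/L_2)/(d_1/d_2)² = 182.8/3.610 = 50.63.
m_1 − m_2 = −2.5 log₁₀(50.63) = -4.26.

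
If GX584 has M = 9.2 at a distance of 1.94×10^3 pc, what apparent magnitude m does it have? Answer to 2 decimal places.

m = M + 5 log₁₀(d/10 pc) = 9.2 + 5 log₁₀(1.94×10^3/10)
  = 9.2 + 5 × 2.288 = 9.2 + 11.44 = 20.64.

20.64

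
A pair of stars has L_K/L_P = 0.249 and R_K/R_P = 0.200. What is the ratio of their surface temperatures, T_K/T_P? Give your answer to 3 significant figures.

1.58

L ∝ R²T⁴ gives T ∝ (L/R²)^(1/4), so
T_K/T_P = (0.249 / 0.200²)^(1/4) = (6.225)^(1/4) = 1.580.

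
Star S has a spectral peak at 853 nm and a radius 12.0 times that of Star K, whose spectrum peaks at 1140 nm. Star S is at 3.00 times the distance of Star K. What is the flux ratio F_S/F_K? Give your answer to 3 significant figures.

51.0

Wien's law: T_S/T_K = λ_K/λ_S = 1140/853 = 1.336.
L_S/L_K = (R_S/R_K)²(T_S/T_K)⁴ = (12.0)²(1.336)⁴ = 459.4.
F_S/F_K = (L_S/L_K)/(d_S/d_K)² = 459.4/(3.00)² = 51.04.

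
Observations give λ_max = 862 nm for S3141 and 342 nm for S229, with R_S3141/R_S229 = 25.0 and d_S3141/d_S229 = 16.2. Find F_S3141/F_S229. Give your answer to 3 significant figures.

Wien's law: T_S3141/T_S229 = λ_S229/λ_S3141 = 342/862 = 0.3968.
L_S3141/L_S229 = (R_S3141/R_S229)²(T_S3141/T_S229)⁴ = (25.0)²(0.3968)⁴ = 15.49.
F_S3141/F_S229 = (L_S3141/L_S229)/(d_S3141/d_S229)² = 15.49/(16.2)² = 0.05901.

0.0590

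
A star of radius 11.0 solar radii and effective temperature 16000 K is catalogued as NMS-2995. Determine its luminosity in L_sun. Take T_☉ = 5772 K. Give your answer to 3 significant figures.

7.14×10^3 L_sun

L/L_☉ = (R/R_☉)² (T/T_☉)⁴ = (11.0)² × (16000/5772)⁴
       = 121.0 × (2.772)⁴ = 121.0 × 59.04 = 7144.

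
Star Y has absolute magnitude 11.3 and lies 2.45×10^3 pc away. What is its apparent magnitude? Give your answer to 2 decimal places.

m = M + 5 log₁₀(d/10 pc) = 11.3 + 5 log₁₀(2.45×10^3/10)
  = 11.3 + 5 × 2.389 = 11.3 + 11.95 = 23.25.

23.25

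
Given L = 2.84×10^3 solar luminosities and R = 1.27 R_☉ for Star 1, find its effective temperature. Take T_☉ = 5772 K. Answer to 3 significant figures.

T/T_☉ = (L/L_☉)^(1/4) / (R/R_☉)^(1/2)
T = 5772 × (2.84×10^3)^(1/4) / √(1.27) = 5772 × 7.300 / 1.127 = 3.739×10^4 K.

3.74×10^4 K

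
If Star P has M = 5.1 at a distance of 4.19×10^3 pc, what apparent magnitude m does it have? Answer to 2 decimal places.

m = M + 5 log₁₀(d/10 pc) = 5.1 + 5 log₁₀(4.19×10^3/10)
  = 5.1 + 5 × 2.622 = 5.1 + 13.11 = 18.21.

18.21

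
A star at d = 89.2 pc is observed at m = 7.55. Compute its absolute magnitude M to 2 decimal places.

M = m − 5 log₁₀(d/10 pc) = 7.55 − 5 log₁₀(89.2/10)
  = 7.55 − 5 × 0.950 = 7.55 − 4.75 = 2.80.

2.80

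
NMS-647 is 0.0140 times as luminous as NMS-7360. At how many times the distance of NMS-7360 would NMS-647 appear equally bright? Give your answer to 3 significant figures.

Equal flux requires L_NMS-647/d_NMS-647² = L_NMS-7360/d_NMS-7360², so d_NMS-647/d_NMS-7360 = √(L_NMS-647/L_NMS-7360)
= √(0.0140) = 0.1183.

0.118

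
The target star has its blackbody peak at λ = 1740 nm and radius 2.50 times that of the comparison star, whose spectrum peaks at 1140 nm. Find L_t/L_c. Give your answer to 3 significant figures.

1.15

Wien's law gives T ∝ 1/λ_max, so T_t/T_c = λ_c/λ_t = 1140/1740 = 0.6552.
Then L ∝ R²T⁴ gives L_t/L_c = (2.50)² × (0.6552)⁴ = 6.250 × 0.1843 = 1.152.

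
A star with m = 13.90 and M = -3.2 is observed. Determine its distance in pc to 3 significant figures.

2.63×10^4 pc

m − M = 5 log₁₀(d/10 pc)
13.90 − (-3.2) = 17.10 = 5 log₁₀(d/10)
d = 10 × 10^(17.10/5) = 10 × 10^3.420 = 2.630×10^4 pc.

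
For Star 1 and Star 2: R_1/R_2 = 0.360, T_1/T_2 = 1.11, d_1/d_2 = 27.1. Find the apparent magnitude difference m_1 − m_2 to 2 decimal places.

L_1/L_2 = (0.360)²(1.11)⁴ = 0.1967.
F_1/F_2 = (L_1/L_2)/(d_1/d_2)² = 0.1967/734.4 = 2.679×10^-4.
m_1 − m_2 = −2.5 log₁₀(2.679×10^-4) = 8.93.

8.93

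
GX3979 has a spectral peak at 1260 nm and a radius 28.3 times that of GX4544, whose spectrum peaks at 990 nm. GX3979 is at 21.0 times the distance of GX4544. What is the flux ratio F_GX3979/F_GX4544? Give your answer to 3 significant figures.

0.692

Wien's law: T_GX3979/T_GX4544 = λ_GX4544/λ_GX3979 = 990/1260 = 0.7857.
L_GX3979/L_GX4544 = (R_GX3979/R_GX4544)²(T_GX3979/T_GX4544)⁴ = (28.3)²(0.7857)⁴ = 305.2.
F_GX3979/F_GX4544 = (L_GX3979/L_GX4544)/(d_GX3979/d_GX4544)² = 305.2/(21.0)² = 0.6921.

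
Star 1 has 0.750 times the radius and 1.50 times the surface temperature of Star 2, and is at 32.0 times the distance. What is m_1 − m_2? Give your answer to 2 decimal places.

L_1/L_2 = (0.750)²(1.50)⁴ = 2.848.
F_1/F_2 = (L_1/L_2)/(d_1/d_2)² = 2.848/1024 = 0.002781.
m_1 − m_2 = −2.5 log₁₀(0.002781) = 6.39.

6.39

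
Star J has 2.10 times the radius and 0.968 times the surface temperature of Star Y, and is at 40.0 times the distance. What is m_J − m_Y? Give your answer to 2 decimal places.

6.54

L_J/L_Y = (2.10)²(0.968)⁴ = 3.872.
F_J/F_Y = (L_J/L_Y)/(d_J/d_Y)² = 3.872/1600 = 0.002420.
m_J − m_Y = −2.5 log₁₀(0.002420) = 6.54.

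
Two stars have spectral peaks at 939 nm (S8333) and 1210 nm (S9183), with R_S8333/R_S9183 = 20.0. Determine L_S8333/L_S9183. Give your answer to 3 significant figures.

1.10×10^3

Wien's law gives T ∝ 1/λ_max, so T_S8333/T_S9183 = λ_S9183/λ_S8333 = 1210/939 = 1.289.
Then L ∝ R²T⁴ gives L_S8333/L_S9183 = (20.0)² × (1.289)⁴ = 400.0 × 2.757 = 1103.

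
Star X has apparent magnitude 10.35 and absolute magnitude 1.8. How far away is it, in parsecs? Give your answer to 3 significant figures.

513 pc

m − M = 5 log₁₀(d/10 pc)
10.35 − (1.8) = 8.55 = 5 log₁₀(d/10)
d = 10 × 10^(8.55/5) = 10 × 10^1.710 = 512.9 pc.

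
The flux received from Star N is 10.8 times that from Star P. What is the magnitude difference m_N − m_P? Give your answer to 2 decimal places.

m_N − m_P = −2.5 log₁₀(F_N/F_P) = −2.5 log₁₀(10.8) = −2.5 × (1.033) = -2.584.

-2.58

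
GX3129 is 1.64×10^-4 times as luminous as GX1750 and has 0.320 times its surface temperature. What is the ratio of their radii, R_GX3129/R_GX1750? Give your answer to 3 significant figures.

0.125

L ∝ R²T⁴ gives R ∝ √L / T², so
R_GX3129/R_GX1750 = √(1.64×10^-4) / (0.320)² = 0.01281 / 0.1024 = 0.1251.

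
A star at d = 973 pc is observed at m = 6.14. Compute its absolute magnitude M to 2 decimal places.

M = m − 5 log₁₀(d/10 pc) = 6.14 − 5 log₁₀(973/10)
  = 6.14 − 5 × 1.988 = 6.14 − 9.94 = -3.80.

-3.80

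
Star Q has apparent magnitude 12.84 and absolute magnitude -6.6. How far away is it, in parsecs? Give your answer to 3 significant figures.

m − M = 5 log₁₀(d/10 pc)
12.84 − (-6.6) = 19.44 = 5 log₁₀(d/10)
d = 10 × 10^(19.44/5) = 10 × 10^3.888 = 7.727×10^4 pc.

7.73×10^4 pc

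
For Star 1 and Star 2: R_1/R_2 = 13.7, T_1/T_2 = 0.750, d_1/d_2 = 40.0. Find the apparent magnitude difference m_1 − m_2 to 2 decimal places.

L_1/L_2 = (13.7)²(0.750)⁴ = 59.39.
F_1/F_2 = (L_1/L_2)/(d_1/d_2)² = 59.39/1600 = 0.03712.
m_1 − m_2 = −2.5 log₁₀(0.03712) = 3.58.

3.58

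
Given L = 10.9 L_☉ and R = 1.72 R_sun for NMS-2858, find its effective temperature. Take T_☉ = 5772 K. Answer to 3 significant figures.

T/T_☉ = (L/L_☉)^(1/4) / (R/R_☉)^(1/2)
T = 5772 × (10.9)^(1/4) / √(1.72) = 5772 × 1.817 / 1.311 = 7997 K.

8.00×10^3 K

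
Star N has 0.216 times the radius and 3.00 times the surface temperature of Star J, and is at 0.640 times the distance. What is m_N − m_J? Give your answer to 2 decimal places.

L_N/L_J = (0.216)²(3.00)⁴ = 3.779.
F_N/F_J = (L_N/L_J)/(d_N/d_J)² = 3.779/0.4096 = 9.226.
m_N − m_J = −2.5 log₁₀(9.226) = -2.41.

-2.41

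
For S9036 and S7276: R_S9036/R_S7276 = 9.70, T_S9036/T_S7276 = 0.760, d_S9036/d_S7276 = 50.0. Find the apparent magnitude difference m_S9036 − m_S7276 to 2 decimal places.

L_S9036/L_S7276 = (9.70)²(0.760)⁴ = 31.39.
F_S9036/F_S7276 = (L_S9036/L_S7276)/(d_S9036/d_S7276)² = 31.39/2500 = 0.01256.
m_S9036 − m_S7276 = −2.5 log₁₀(0.01256) = 4.75.

4.75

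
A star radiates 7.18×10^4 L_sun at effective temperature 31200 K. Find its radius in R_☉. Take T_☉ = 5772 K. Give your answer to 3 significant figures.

R/R_☉ = √(L/L_☉) / (T/T_☉)² = √(7.18×10^4) / (5.405)²
       = 268.0 / 29.22 = 9.171.

9.17 R_☉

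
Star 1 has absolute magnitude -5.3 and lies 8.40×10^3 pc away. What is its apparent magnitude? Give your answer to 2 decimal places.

9.32

m = M + 5 log₁₀(d/10 pc) = -5.3 + 5 log₁₀(8.40×10^3/10)
  = -5.3 + 5 × 2.924 = -5.3 + 14.62 = 9.32.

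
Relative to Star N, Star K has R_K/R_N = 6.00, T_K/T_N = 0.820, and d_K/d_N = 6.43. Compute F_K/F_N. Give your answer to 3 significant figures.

L_K/L_N = (R_K/R_N)²(T_K/T_N)⁴ = (6.00)² × (0.820)⁴ = 16.28.
F_K/F_N = (L_K/L_N)/(d_K/d_N)² = 16.28 / (6.43)² = 0.3937.

0.394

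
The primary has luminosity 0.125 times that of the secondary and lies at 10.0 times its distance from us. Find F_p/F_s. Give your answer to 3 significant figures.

F = L/(4πd²), so F_p/F_s = (L_p/L_s) / (d_p/d_s)²
= 0.125 / (10.0)² = 0.125 / 100.0 = 0.001250.

0.00125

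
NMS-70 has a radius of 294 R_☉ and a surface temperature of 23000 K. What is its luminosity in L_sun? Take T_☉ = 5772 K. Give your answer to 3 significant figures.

L/L_☉ = (R/R_☉)² (T/T_☉)⁴ = (294)² × (23000/5772)⁴
       = 8.644×10^4 × (3.985)⁴ = 8.644×10^4 × 252.1 = 2.179×10^7.

2.18×10^7 L_sun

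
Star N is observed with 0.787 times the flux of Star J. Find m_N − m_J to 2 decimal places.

0.26

m_N − m_J = −2.5 log₁₀(F_N/F_J) = −2.5 log₁₀(0.787) = −2.5 × (-0.104) = 0.260.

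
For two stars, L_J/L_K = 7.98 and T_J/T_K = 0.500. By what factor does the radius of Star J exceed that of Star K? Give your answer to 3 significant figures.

11.3

L ∝ R²T⁴ gives R ∝ √L / T², so
R_J/R_K = √(7.98) / (0.500)² = 2.825 / 0.2500 = 11.30.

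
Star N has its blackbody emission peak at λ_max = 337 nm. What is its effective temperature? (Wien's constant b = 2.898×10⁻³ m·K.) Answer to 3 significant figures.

8.60×10^3 K

T = b/λ_max = 2.898×10⁻³ / (337×10⁻⁹) = 8599 K.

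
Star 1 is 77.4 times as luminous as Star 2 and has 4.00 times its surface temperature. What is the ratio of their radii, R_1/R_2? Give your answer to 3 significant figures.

L ∝ R²T⁴ gives R ∝ √L / T², so
R_1/R_2 = √(77.4) / (4.00)² = 8.798 / 16.00 = 0.5499.

0.550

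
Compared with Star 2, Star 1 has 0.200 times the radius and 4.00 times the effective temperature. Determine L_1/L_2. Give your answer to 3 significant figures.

10.2

From the Stefan–Boltzmann law, L ∝ R²T⁴, so
L_1/L_2 = (R_1/R_2)² (T_1/T_2)⁴ = (0.200)² × (4.00)⁴ = 0.04000 × 256.0 = 10.24.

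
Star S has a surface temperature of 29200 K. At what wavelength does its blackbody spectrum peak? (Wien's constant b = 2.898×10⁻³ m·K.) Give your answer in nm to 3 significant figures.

λ_max = b/T = 2.898×10⁻³ / 29200 = 9.92×10^-8 m = 99.25 nm.

99.2 nm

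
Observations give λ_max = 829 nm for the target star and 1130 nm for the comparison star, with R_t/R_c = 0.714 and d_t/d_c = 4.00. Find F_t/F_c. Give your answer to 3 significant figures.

Wien's law: T_t/T_c = λ_c/λ_t = 1130/829 = 1.363.
L_t/L_c = (R_t/R_c)²(T_t/T_c)⁴ = (0.714)²(1.363)⁴ = 1.760.
F_t/F_c = (L_t/L_c)/(d_t/d_c)² = 1.760/(4.00)² = 0.1100.

0.110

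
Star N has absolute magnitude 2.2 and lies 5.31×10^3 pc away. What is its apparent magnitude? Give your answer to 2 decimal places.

m = M + 5 log₁₀(d/10 pc) = 2.2 + 5 log₁₀(5.31×10^3/10)
  = 2.2 + 5 × 2.725 = 2.2 + 13.63 = 15.83.

15.83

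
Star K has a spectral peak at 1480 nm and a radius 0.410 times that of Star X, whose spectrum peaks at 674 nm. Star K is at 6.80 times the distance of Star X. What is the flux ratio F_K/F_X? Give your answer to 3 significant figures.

Wien's law: T_K/T_X = λ_X/λ_K = 674/1480 = 0.4554.
L_K/L_X = (R_K/R_X)²(T_K/T_X)⁴ = (0.410)²(0.4554)⁴ = 0.007230.
F_K/F_X = (L_K/L_X)/(d_K/d_X)² = 0.007230/(6.80)² = 1.564×10^-4.

1.56×10^-4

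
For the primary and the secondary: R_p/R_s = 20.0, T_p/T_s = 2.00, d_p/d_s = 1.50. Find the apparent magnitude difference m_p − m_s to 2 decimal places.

-8.63

L_p/L_s = (20.0)²(2.00)⁴ = 6400.
F_p/F_s = (L_p/L_s)/(d_p/d_s)² = 6400/2.250 = 2844.
m_p − m_s = −2.5 log₁₀(2844) = -8.63.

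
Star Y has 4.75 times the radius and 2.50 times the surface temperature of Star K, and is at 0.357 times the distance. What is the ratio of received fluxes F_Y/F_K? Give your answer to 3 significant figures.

6.92×10^3

L_Y/L_K = (R_Y/R_K)²(T_Y/T_K)⁴ = (4.75)² × (2.50)⁴ = 881.3.
F_Y/F_K = (L_Y/L_K)/(d_Y/d_K)² = 881.3 / (0.357)² = 6915.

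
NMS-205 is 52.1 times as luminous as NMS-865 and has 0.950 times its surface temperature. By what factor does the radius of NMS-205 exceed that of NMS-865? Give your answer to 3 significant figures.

L ∝ R²T⁴ gives R ∝ √L / T², so
R_NMS-205/R_NMS-865 = √(52.1) / (0.950)² = 7.218 / 0.9025 = 7.998.

8.00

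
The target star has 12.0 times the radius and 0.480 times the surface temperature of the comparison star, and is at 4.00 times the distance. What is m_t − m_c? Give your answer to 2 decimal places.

L_t/L_c = (12.0)²(0.480)⁴ = 7.644.
F_t/F_c = (L_t/L_c)/(d_t/d_c)² = 7.644/16.00 = 0.4778.
m_t − m_c = −2.5 log₁₀(0.4778) = 0.80.

0.80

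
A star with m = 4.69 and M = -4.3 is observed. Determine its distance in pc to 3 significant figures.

m − M = 5 log₁₀(d/10 pc)
4.69 − (-4.3) = 8.99 = 5 log₁₀(d/10)
d = 10 × 10^(8.99/5) = 10 × 10^1.798 = 628.1 pc.

628 pc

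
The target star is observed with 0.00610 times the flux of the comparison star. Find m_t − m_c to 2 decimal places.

5.54

m_t − m_c = −2.5 log₁₀(F_t/F_c) = −2.5 log₁₀(0.00610) = −2.5 × (-2.215) = 5.537.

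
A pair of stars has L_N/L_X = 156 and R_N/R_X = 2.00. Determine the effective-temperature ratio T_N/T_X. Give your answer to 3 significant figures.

L ∝ R²T⁴ gives T ∝ (L/R²)^(1/4), so
T_N/T_X = (156 / 2.00²)^(1/4) = (39.00)^(1/4) = 2.499.

2.50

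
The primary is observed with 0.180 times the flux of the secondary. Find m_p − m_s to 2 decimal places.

1.86

m_p − m_s = −2.5 log₁₀(F_p/F_s) = −2.5 log₁₀(0.180) = −2.5 × (-0.745) = 1.862.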